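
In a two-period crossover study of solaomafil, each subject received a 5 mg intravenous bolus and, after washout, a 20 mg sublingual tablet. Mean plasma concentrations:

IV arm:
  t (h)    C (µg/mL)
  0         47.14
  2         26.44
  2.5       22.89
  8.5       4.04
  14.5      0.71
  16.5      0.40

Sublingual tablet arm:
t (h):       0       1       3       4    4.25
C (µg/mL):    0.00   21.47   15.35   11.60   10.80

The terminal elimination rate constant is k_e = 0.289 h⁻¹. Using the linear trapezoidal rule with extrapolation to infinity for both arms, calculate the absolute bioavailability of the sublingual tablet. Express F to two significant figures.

F = 0.14

Trapezoidal AUC_0→16.5 (IV):
  [0→2]: (47.14+26.44)/2 × 2 = 73.58
  [2→2.5]: (26.44+22.89)/2 × 0.5 = 12.3325
  [2.5→8.5]: (22.89+4.04)/2 × 6 = 80.79
  [8.5→14.5]: (4.04+0.71)/2 × 6 = 14.25
  [14.5→16.5]: (0.71+0.40)/2 × 2 = 1.11
  Sum = 182.0625 µg/mL·h
IV tail: 0.40/0.289 = 1.384; AUC_iv,0→∞ = 182.0625 + 1.384 = 183.4465 µg/mL·h
Trapezoidal AUC_0→4.25 (sublingual tablet):
  [0→1]: (0.00+21.47)/2 × 1 = 10.735
  [1→3]: (21.47+15.35)/2 × 2 = 36.82
  [3→4]: (15.35+11.60)/2 × 1 = 13.475
  [4→4.25]: (11.60+10.80)/2 × 0.25 = 2.8
  Sum = 63.83 µg/mL·h
sublingual tablet tail: 10.80/0.289 = 37.370; AUC_ev,0→∞ = 63.83 + 37.370 = 101.2 µg/mL·h
F = (AUC_ev/D_ev)/(AUC_iv/D_iv) = (101.2/20)/(183.4465/5) = 5.06/36.6893 = 0.1379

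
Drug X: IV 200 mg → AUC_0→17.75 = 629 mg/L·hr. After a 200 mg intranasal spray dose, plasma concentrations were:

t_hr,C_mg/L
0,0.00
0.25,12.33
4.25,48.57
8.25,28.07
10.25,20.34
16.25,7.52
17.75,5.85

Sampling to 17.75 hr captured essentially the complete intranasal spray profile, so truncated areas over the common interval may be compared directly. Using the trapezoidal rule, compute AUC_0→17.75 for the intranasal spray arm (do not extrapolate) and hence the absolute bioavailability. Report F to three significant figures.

Trapezoidal AUC_0→17.75 (intranasal spray):
  [0→0.25]: (0.00+12.33)/2 × 0.25 = 1.54125
  [0.25→4.25]: (12.33+48.57)/2 × 4 = 121.8
  [4.25→8.25]: (48.57+28.07)/2 × 4 = 153.28
  [8.25→10.25]: (28.07+20.34)/2 × 2 = 48.41
  [10.25→16.25]: (20.34+7.52)/2 × 6 = 83.58
  [16.25→17.75]: (7.52+5.85)/2 × 1.5 = 10.0275
  Sum = 418.63875 mg/L·hr
F = (AUC_ev/D_ev)/(AUC_iv/D_iv) = (418.63875/200)/(629/200) = 2.09319/3.145 = 0.6656

F = 0.666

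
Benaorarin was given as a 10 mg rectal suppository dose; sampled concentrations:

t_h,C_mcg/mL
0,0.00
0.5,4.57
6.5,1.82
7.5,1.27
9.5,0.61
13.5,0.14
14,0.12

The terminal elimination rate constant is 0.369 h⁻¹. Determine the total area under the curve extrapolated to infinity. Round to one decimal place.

Trapezoidal AUC_0→14:
  [0→0.5]: (0.00+4.57)/2 × 0.5 = 1.1425
  [0.5→6.5]: (4.57+1.82)/2 × 6 = 19.17
  [6.5→7.5]: (1.82+1.27)/2 × 1 = 1.545
  [7.5→9.5]: (1.27+0.61)/2 × 2 = 1.88
  [9.5→13.5]: (0.61+0.14)/2 × 4 = 1.5
  [13.5→14]: (0.14+0.12)/2 × 0.5 = 0.065
  Sum = 25.3025 mcg/mL·h
Extrapolated tail: C_last / k_e = 0.12 / 0.369 = 0.325
AUC_0→∞ = 25.3025 + 0.325 = 25.6275 mcg/mL·h

AUC = 25.6 mcg/mL·h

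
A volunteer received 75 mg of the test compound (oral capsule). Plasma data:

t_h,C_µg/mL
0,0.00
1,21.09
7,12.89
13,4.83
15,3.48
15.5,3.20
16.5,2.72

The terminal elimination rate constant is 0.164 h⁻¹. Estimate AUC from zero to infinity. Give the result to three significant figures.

Trapezoidal AUC_0→16.5:
  [0→1]: (0.00+21.09)/2 × 1 = 10.545
  [1→7]: (21.09+12.89)/2 × 6 = 101.94
  [7→13]: (12.89+4.83)/2 × 6 = 53.16
  [13→15]: (4.83+3.48)/2 × 2 = 8.31
  [15→15.5]: (3.48+3.20)/2 × 0.5 = 1.67
  [15.5→16.5]: (3.20+2.72)/2 × 1 = 2.96
  Sum = 178.585 µg/mL·h
Extrapolated tail: C_last / k_e = 2.72 / 0.164 = 16.585
AUC_0→∞ = 178.585 + 16.585 = 195.17 µg/mL·h

AUC = 195 µg/mL·h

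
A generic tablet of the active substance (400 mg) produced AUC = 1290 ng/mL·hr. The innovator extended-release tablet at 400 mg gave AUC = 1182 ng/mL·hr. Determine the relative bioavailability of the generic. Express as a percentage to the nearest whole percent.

F_rel = 109%

F_rel = (AUC_test/D_test) / (AUC_ref/D_ref)
      = (1290/400) / (1182/400)
      = 3.225 / 2.955 = 1.0914 = 109.14%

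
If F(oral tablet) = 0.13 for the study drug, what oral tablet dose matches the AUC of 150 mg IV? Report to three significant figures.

For equal systemic exposure: F × D_ev = D_iv
D_ev = D_iv / F = 150 / 0.13 = 1153.85 mg

D_oral = 1150 mg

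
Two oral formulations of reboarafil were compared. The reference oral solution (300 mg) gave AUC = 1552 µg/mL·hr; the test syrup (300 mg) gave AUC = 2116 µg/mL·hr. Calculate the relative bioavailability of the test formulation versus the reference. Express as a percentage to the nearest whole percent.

F_rel = 136%

F_rel = (AUC_test/D_test) / (AUC_ref/D_ref)
      = (2116/300) / (1552/300)
      = 7.05333 / 5.17333 = 1.3634 = 136.34%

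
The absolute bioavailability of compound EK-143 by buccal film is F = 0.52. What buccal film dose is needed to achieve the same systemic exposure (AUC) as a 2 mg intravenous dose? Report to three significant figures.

D_buccal = 3.85 mg

For equal systemic exposure: F × D_ev = D_iv
D_ev = D_iv / F = 2 / 0.52 = 3.84615 mg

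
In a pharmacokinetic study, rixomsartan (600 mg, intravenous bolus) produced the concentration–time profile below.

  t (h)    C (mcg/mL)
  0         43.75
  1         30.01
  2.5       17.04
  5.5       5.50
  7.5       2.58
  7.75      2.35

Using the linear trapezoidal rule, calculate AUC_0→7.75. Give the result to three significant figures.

AUC = 115 mcg/mL·h

Trapezoidal AUC_0→7.75:
  [0→1]: (43.75+30.01)/2 × 1 = 36.88
  [1→2.5]: (30.01+17.04)/2 × 1.5 = 35.2875
  [2.5→5.5]: (17.04+5.50)/2 × 3 = 33.81
  [5.5→7.5]: (5.50+2.58)/2 × 2 = 8.08
  [7.5→7.75]: (2.58+2.35)/2 × 0.25 = 0.61625
  Sum = 114.67375 mcg/mL·h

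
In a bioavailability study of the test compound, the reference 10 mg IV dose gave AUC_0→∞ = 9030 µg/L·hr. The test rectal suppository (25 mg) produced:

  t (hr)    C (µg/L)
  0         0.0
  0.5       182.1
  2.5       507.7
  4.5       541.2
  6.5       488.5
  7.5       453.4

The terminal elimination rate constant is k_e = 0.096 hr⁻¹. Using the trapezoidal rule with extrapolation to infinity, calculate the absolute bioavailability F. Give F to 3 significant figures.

Trapezoidal AUC_0→7.5 (rectal suppository):
  [0→0.5]: (0.0+182.1)/2 × 0.5 = 45.525
  [0.5→2.5]: (182.1+507.7)/2 × 2 = 689.8
  [2.5→4.5]: (507.7+541.2)/2 × 2 = 1048.9
  [4.5→6.5]: (541.2+488.5)/2 × 2 = 1029.7
  [6.5→7.5]: (488.5+453.4)/2 × 1 = 470.95
  Sum = 3284.875 µg/L·hr
Tail: C_last/k_e = 453.4/0.096 = 4722.917
AUC_0→∞ (rectal suppository) = 3284.875 + 4722.917 = 8007.792 µg/L·hr
F = (AUC_ev/D_ev)/(AUC_iv/D_iv) = (8007.792/25)/(9030/10) = 320.31168/903 = 0.3547

F = 0.355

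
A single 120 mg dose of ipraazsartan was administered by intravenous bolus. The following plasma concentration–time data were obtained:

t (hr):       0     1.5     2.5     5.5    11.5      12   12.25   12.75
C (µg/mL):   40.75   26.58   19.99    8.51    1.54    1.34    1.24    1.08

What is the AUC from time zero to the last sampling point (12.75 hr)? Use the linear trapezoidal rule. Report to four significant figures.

AUC = 148.3 µg/mL·hr

Trapezoidal AUC_0→12.75:
  [0→1.5]: (40.75+26.58)/2 × 1.5 = 50.4975
  [1.5→2.5]: (26.58+19.99)/2 × 1 = 23.285
  [2.5→5.5]: (19.99+8.51)/2 × 3 = 42.75
  [5.5→11.5]: (8.51+1.54)/2 × 6 = 30.15
  [11.5→12]: (1.54+1.34)/2 × 0.5 = 0.72
  [12→12.25]: (1.34+1.24)/2 × 0.25 = 0.3225
  [12.25→12.75]: (1.24+1.08)/2 × 0.5 = 0.58
  Sum = 148.305 µg/mL·hr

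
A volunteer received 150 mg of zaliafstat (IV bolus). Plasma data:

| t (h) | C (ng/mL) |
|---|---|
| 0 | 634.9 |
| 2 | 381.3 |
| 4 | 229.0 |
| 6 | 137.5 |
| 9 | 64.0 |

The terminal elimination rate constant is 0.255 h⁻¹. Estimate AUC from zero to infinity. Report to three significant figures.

Trapezoidal AUC_0→9:
  [0→2]: (634.9+381.3)/2 × 2 = 1016.2
  [2→4]: (381.3+229.0)/2 × 2 = 610.3
  [4→6]: (229.0+137.5)/2 × 2 = 366.5
  [6→9]: (137.5+64.0)/2 × 3 = 302.25
  Sum = 2295.25 ng/mL·h
Extrapolated tail: C_last / k_e = 64.0 / 0.255 = 250.980
AUC_0→∞ = 2295.25 + 250.980 = 2546.23 ng/mL·h

AUC = 2550 ng/mL·h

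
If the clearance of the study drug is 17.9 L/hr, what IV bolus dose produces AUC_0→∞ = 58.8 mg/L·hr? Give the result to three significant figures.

Dose = 1050 mg

Dose_iv = CL × AUC_0→∞
     = 17.9 × 58.8 = 1052.52 mg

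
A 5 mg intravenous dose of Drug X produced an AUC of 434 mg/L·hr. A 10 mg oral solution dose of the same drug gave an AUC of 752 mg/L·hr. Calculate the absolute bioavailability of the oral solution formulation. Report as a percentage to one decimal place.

F = 86.6%

F = (AUC_ev / D_ev) / (AUC_iv / D_iv)
  = (752/10) / (434/5)
  = 75.2 / 86.8 = 0.8664
  = 86.64%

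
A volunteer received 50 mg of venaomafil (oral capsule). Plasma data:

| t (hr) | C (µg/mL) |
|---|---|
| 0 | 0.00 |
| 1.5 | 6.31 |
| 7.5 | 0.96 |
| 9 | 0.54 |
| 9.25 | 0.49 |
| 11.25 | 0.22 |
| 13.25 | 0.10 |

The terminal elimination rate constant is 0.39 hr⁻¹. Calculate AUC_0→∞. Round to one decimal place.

Trapezoidal AUC_0→13.25:
  [0→1.5]: (0.00+6.31)/2 × 1.5 = 4.7325
  [1.5→7.5]: (6.31+0.96)/2 × 6 = 21.81
  [7.5→9]: (0.96+0.54)/2 × 1.5 = 1.125
  [9→9.25]: (0.54+0.49)/2 × 0.25 = 0.12875
  [9.25→11.25]: (0.49+0.22)/2 × 2 = 0.71
  [11.25→13.25]: (0.22+0.10)/2 × 2 = 0.32
  Sum = 28.82625 µg/mL·hr
Extrapolated tail: C_last / k_e = 0.10 / 0.39 = 0.256
AUC_0→∞ = 28.82625 + 0.256 = 29.08225 µg/mL·hr

AUC = 29.1 µg/mL·hr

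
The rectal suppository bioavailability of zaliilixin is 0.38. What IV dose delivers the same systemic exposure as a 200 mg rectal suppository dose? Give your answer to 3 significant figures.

D_iv = 76.0 mg

Systemic exposure from an extravascular dose = F × D_ev, so the equivalent IV dose is F × D_ev.
D_iv = F × D_ev = 0.38 × 200 = 76 mg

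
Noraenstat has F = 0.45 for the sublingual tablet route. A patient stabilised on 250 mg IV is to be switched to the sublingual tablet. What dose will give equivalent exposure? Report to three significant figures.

D_sublingual = 556 mg

For equal systemic exposure: F × D_ev = D_iv
D_ev = D_iv / F = 250 / 0.45 = 555.556 mg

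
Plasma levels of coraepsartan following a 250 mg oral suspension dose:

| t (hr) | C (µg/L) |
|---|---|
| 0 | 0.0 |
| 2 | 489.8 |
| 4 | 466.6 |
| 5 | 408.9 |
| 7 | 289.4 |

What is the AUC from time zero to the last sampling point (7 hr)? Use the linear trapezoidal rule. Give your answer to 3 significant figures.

AUC = 2580 µg/L·hr

Trapezoidal AUC_0→7:
  [0→2]: (0.0+489.8)/2 × 2 = 489.8
  [2→4]: (489.8+466.6)/2 × 2 = 956.4
  [4→5]: (466.6+408.9)/2 × 1 = 437.75
  [5→7]: (408.9+289.4)/2 × 2 = 698.3
  Sum = 2582.25 µg/L·hr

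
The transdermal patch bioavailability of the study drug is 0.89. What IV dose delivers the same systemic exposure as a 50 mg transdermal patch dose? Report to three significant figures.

D_iv = 44.5 mg

Systemic exposure from an extravascular dose = F × D_ev, so the equivalent IV dose is F × D_ev.
D_iv = F × D_ev = 0.89 × 50 = 44.5 mg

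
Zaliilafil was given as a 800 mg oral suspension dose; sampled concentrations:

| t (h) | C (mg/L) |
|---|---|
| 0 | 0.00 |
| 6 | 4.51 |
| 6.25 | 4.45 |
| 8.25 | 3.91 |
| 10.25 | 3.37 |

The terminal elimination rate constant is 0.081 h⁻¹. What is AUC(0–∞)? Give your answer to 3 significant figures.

Trapezoidal AUC_0→10.25:
  [0→6]: (0.00+4.51)/2 × 6 = 13.53
  [6→6.25]: (4.51+4.45)/2 × 0.25 = 1.12
  [6.25→8.25]: (4.45+3.91)/2 × 2 = 8.36
  [8.25→10.25]: (3.91+3.37)/2 × 2 = 7.28
  Sum = 30.29 mg/L·h
Extrapolated tail: C_last / k_e = 3.37 / 0.081 = 41.605
AUC_0→∞ = 30.29 + 41.605 = 71.895 mg/L·h

AUC = 71.9 mg/L·h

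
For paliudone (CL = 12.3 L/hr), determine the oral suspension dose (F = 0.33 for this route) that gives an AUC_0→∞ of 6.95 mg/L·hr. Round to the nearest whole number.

Dose = 259 mg

Dose = CL × AUC_0→∞ / F
     = 12.3 × 6.95 / 0.33 = 259.045 mg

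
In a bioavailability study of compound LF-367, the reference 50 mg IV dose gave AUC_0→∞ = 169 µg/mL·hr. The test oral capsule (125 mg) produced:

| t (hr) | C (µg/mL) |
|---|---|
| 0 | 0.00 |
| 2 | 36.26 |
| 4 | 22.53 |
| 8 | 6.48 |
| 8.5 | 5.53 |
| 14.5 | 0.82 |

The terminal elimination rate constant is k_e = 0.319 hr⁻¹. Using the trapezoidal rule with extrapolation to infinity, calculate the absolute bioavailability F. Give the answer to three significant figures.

F = 0.421

Trapezoidal AUC_0→14.5 (oral capsule):
  [0→2]: (0.00+36.26)/2 × 2 = 36.26
  [2→4]: (36.26+22.53)/2 × 2 = 58.79
  [4→8]: (22.53+6.48)/2 × 4 = 58.02
  [8→8.5]: (6.48+5.53)/2 × 0.5 = 3.0025
  [8.5→14.5]: (5.53+0.82)/2 × 6 = 19.05
  Sum = 175.1225 µg/mL·hr
Tail: C_last/k_e = 0.82/0.319 = 2.571
AUC_0→∞ (oral capsule) = 175.1225 + 2.571 = 177.6935 µg/mL·hr
F = (AUC_ev/D_ev)/(AUC_iv/D_iv) = (177.6935/125)/(169/50) = 1.421548/3.38 = 0.4206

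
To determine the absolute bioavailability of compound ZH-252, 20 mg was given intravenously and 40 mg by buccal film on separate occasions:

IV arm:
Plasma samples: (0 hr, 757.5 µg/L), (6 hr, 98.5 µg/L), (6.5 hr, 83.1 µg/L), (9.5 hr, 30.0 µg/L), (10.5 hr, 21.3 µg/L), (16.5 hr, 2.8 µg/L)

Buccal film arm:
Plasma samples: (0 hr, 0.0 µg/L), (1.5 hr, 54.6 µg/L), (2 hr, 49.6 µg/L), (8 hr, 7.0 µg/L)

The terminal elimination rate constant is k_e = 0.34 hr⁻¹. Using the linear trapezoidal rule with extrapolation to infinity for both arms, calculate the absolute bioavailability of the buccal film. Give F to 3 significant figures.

F = 0.0445

Trapezoidal AUC_0→16.5 (IV):
  [0→6]: (757.5+98.5)/2 × 6 = 2568.0
  [6→6.5]: (98.5+83.1)/2 × 0.5 = 45.4
  [6.5→9.5]: (83.1+30.0)/2 × 3 = 169.65
  [9.5→10.5]: (30.0+21.3)/2 × 1 = 25.65
  [10.5→16.5]: (21.3+2.8)/2 × 6 = 72.3
  Sum = 2881.0 µg/L·hr
IV tail: 2.8/0.34 = 8.235; AUC_iv,0→∞ = 2881.0 + 8.235 = 2889.235 µg/L·hr
Trapezoidal AUC_0→8 (buccal film):
  [0→1.5]: (0.0+54.6)/2 × 1.5 = 40.95
  [1.5→2]: (54.6+49.6)/2 × 0.5 = 26.05
  [2→8]: (49.6+7.0)/2 × 6 = 169.8
  Sum = 236.8 µg/L·hr
buccal film tail: 7.0/0.34 = 20.588; AUC_ev,0→∞ = 236.8 + 20.588 = 257.388 µg/L·hr
F = (AUC_ev/D_ev)/(AUC_iv/D_iv) = (257.388/40)/(2889.235/20) = 6.4347/144.46175 = 0.0445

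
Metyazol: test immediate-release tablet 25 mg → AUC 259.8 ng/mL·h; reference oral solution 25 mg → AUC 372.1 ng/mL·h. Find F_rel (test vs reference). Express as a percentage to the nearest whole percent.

F_rel = 70%

F_rel = (AUC_test/D_test) / (AUC_ref/D_ref)
      = (259.8/25) / (372.1/25)
      = 10.392 / 14.884 = 0.6982 = 69.82%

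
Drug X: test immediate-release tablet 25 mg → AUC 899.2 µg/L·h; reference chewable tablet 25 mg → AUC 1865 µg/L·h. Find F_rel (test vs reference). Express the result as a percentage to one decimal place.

F_rel = (AUC_test/D_test) / (AUC_ref/D_ref)
      = (899.2/25) / (1865/25)
      = 35.968 / 74.6 = 0.4821 = 48.21%

F_rel = 48.2%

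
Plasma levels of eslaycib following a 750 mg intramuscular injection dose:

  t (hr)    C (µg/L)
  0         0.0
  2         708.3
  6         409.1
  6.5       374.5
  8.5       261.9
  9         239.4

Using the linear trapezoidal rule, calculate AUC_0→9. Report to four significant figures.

AUC = 3901 µg/L·hr

Trapezoidal AUC_0→9:
  [0→2]: (0.0+708.3)/2 × 2 = 708.3
  [2→6]: (708.3+409.1)/2 × 4 = 2234.8
  [6→6.5]: (409.1+374.5)/2 × 0.5 = 195.9
  [6.5→8.5]: (374.5+261.9)/2 × 2 = 636.4
  [8.5→9]: (261.9+239.4)/2 × 0.5 = 125.325
  Sum = 3900.725 µg/L·hr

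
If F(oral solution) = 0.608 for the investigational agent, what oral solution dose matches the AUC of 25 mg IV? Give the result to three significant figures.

D_oral = 41.1 mg

For equal systemic exposure: F × D_ev = D_iv
D_ev = D_iv / F = 25 / 0.608 = 41.1184 mg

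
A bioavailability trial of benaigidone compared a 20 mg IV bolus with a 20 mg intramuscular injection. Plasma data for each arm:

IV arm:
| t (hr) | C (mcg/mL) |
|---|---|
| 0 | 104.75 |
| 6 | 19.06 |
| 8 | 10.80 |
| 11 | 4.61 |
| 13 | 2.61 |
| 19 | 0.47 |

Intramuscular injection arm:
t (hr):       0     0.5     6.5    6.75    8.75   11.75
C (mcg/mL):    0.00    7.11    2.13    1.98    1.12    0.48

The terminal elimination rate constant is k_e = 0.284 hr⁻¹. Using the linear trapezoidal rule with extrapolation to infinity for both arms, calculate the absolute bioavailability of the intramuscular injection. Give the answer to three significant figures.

Trapezoidal AUC_0→19 (IV):
  [0→6]: (104.75+19.06)/2 × 6 = 371.43
  [6→8]: (19.06+10.80)/2 × 2 = 29.86
  [8→11]: (10.80+4.61)/2 × 3 = 23.115
  [11→13]: (4.61+2.61)/2 × 2 = 7.22
  [13→19]: (2.61+0.47)/2 × 6 = 9.24
  Sum = 440.865 mcg/mL·hr
IV tail: 0.47/0.284 = 1.655; AUC_iv,0→∞ = 440.865 + 1.655 = 442.52 mcg/mL·hr
Trapezoidal AUC_0→11.75 (intramuscular injection):
  [0→0.5]: (0.00+7.11)/2 × 0.5 = 1.7775
  [0.5→6.5]: (7.11+2.13)/2 × 6 = 27.72
  [6.5→6.75]: (2.13+1.98)/2 × 0.25 = 0.51375
  [6.75→8.75]: (1.98+1.12)/2 × 2 = 3.1
  [8.75→11.75]: (1.12+0.48)/2 × 3 = 2.4
  Sum = 35.51125 mcg/mL·hr
intramuscular injection tail: 0.48/0.284 = 1.690; AUC_ev,0→∞ = 35.51125 + 1.690 = 37.20125 mcg/mL·hr
F = (AUC_ev/D_ev)/(AUC_iv/D_iv) = (37.20125/20)/(442.52/20) = 1.8600625/22.126 = 0.0841

F = 0.0841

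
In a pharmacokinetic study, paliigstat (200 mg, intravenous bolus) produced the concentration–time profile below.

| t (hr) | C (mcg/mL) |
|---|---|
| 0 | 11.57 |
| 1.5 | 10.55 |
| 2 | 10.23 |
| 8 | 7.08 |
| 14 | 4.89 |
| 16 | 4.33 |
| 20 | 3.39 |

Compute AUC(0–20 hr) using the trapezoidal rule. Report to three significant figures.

AUC = 134 mcg/mL·hr

Trapezoidal AUC_0→20:
  [0→1.5]: (11.57+10.55)/2 × 1.5 = 16.59
  [1.5→2]: (10.55+10.23)/2 × 0.5 = 5.195
  [2→8]: (10.23+7.08)/2 × 6 = 51.93
  [8→14]: (7.08+4.89)/2 × 6 = 35.91
  [14→16]: (4.89+4.33)/2 × 2 = 9.22
  [16→20]: (4.33+3.39)/2 × 4 = 15.44
  Sum = 134.285 mcg/mL·hr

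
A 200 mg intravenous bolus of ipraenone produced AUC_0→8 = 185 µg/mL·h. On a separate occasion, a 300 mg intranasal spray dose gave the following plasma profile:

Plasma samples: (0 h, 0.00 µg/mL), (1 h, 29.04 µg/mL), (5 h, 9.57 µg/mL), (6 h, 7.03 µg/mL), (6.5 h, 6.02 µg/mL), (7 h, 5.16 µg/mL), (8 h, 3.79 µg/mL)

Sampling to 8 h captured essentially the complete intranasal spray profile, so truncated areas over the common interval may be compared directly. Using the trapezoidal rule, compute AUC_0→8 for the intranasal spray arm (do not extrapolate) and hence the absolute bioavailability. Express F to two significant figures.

Trapezoidal AUC_0→8 (intranasal spray):
  [0→1]: (0.00+29.04)/2 × 1 = 14.52
  [1→5]: (29.04+9.57)/2 × 4 = 77.22
  [5→6]: (9.57+7.03)/2 × 1 = 8.3
  [6→6.5]: (7.03+6.02)/2 × 0.5 = 3.2625
  [6.5→7]: (6.02+5.16)/2 × 0.5 = 2.795
  [7→8]: (5.16+3.79)/2 × 1 = 4.475
  Sum = 110.5725 µg/mL·h
F = (AUC_ev/D_ev)/(AUC_iv/D_iv) = (110.5725/300)/(185/200) = 0.368575/0.925 = 0.3985

F = 0.40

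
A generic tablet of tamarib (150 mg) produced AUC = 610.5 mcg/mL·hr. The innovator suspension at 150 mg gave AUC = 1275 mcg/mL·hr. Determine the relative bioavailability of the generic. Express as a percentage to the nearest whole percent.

F_rel = (AUC_test/D_test) / (AUC_ref/D_ref)
      = (610.5/150) / (1275/150)
      = 4.07 / 8.5 = 0.4788 = 47.88%

F_rel = 48%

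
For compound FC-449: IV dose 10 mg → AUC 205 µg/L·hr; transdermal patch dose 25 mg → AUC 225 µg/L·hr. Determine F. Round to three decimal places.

F = (AUC_ev / D_ev) / (AUC_iv / D_iv)
  = (225/25) / (205/10)
  = 9 / 20.5 = 0.4390

F = 0.439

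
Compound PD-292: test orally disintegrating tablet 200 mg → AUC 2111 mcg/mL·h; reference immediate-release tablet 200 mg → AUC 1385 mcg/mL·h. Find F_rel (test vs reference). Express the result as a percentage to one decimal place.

F_rel = (AUC_test/D_test) / (AUC_ref/D_ref)
      = (2111/200) / (1385/200)
      = 10.555 / 6.925 = 1.5242 = 152.42%

F_rel = 152.4%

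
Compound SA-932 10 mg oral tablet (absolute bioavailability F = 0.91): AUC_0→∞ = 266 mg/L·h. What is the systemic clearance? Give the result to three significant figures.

CL = 0.0342 L/h

CL = F × Dose / AUC_0→∞
   = 0.91 × 10 / 266 = 0.0342105 L/h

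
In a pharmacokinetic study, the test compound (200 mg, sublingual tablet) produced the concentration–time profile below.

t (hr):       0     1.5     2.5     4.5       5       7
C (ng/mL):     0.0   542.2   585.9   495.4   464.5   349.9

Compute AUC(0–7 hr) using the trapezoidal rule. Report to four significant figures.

Trapezoidal AUC_0→7:
  [0→1.5]: (0.0+542.2)/2 × 1.5 = 406.65
  [1.5→2.5]: (542.2+585.9)/2 × 1 = 564.05
  [2.5→4.5]: (585.9+495.4)/2 × 2 = 1081.3
  [4.5→5]: (495.4+464.5)/2 × 0.5 = 239.975
  [5→7]: (464.5+349.9)/2 × 2 = 814.4
  Sum = 3106.375 ng/mL·hr

AUC = 3106 ng/mL·hr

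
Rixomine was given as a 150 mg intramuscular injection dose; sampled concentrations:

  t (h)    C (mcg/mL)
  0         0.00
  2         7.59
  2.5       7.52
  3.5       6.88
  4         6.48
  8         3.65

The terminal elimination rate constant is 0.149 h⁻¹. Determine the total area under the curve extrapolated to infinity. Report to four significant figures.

Trapezoidal AUC_0→8:
  [0→2]: (0.00+7.59)/2 × 2 = 7.59
  [2→2.5]: (7.59+7.52)/2 × 0.5 = 3.7775
  [2.5→3.5]: (7.52+6.88)/2 × 1 = 7.2
  [3.5→4]: (6.88+6.48)/2 × 0.5 = 3.34
  [4→8]: (6.48+3.65)/2 × 4 = 20.26
  Sum = 42.1675 mcg/mL·h
Extrapolated tail: C_last / k_e = 3.65 / 0.149 = 24.497
AUC_0→∞ = 42.1675 + 24.497 = 66.6645 mcg/mL·h

AUC = 66.66 mcg/mL·h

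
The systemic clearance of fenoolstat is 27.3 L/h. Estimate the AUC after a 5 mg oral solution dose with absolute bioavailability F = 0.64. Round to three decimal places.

AUC_0→∞ = F × Dose / CL
        = 0.64 × 5 / 27.3 = 0.117216 mg/L·h

AUC = 0.117 mg/L·h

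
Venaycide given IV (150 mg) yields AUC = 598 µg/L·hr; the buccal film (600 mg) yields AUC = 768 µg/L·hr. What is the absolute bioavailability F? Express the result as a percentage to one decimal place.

F = (AUC_ev / D_ev) / (AUC_iv / D_iv)
  = (768/600) / (598/150)
  = 1.28 / 3.98667 = 0.3211
  = 32.11%

F = 32.1%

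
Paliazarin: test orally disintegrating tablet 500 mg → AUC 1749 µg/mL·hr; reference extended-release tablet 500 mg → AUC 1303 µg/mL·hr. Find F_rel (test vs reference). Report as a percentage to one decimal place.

F_rel = (AUC_test/D_test) / (AUC_ref/D_ref)
      = (1749/500) / (1303/500)
      = 3.498 / 2.606 = 1.3423 = 134.23%

F_rel = 134.2%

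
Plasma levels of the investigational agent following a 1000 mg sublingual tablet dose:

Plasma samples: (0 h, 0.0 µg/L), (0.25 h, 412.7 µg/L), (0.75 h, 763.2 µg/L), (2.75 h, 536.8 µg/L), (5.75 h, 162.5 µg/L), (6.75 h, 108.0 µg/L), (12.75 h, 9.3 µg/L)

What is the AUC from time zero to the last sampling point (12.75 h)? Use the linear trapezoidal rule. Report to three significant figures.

Trapezoidal AUC_0→12.75:
  [0→0.25]: (0.0+412.7)/2 × 0.25 = 51.5875
  [0.25→0.75]: (412.7+763.2)/2 × 0.5 = 293.975
  [0.75→2.75]: (763.2+536.8)/2 × 2 = 1300.0
  [2.75→5.75]: (536.8+162.5)/2 × 3 = 1048.95
  [5.75→6.75]: (162.5+108.0)/2 × 1 = 135.25
  [6.75→12.75]: (108.0+9.3)/2 × 6 = 351.9
  Sum = 3181.6625 µg/L·h

AUC = 3180 µg/L·h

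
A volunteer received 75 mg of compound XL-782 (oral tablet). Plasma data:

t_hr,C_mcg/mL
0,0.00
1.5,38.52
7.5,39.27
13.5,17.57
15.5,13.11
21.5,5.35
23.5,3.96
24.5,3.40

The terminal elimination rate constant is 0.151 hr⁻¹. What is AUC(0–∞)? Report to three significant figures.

AUC = 554 mcg/mL·hr

Trapezoidal AUC_0→24.5:
  [0→1.5]: (0.00+38.52)/2 × 1.5 = 28.89
  [1.5→7.5]: (38.52+39.27)/2 × 6 = 233.37
  [7.5→13.5]: (39.27+17.57)/2 × 6 = 170.52
  [13.5→15.5]: (17.57+13.11)/2 × 2 = 30.68
  [15.5→21.5]: (13.11+5.35)/2 × 6 = 55.38
  [21.5→23.5]: (5.35+3.96)/2 × 2 = 9.31
  [23.5→24.5]: (3.96+3.40)/2 × 1 = 3.68
  Sum = 531.83 mcg/mL·hr
Extrapolated tail: C_last / k_e = 3.40 / 0.151 = 22.517
AUC_0→∞ = 531.83 + 22.517 = 554.347 mcg/mL·hr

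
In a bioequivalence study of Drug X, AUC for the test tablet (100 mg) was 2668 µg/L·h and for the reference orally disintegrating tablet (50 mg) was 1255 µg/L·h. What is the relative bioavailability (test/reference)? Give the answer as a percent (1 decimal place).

F_rel = (AUC_test/D_test) / (AUC_ref/D_ref)
      = (2668/100) / (1255/50)
      = 26.68 / 25.1 = 1.0629 = 106.29%

F_rel = 106.3%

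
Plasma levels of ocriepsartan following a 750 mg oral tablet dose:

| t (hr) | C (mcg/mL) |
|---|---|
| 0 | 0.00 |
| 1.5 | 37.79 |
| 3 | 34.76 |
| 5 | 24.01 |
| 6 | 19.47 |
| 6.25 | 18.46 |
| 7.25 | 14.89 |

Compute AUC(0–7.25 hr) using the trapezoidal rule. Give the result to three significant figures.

AUC = 185 mcg/mL·hr

Trapezoidal AUC_0→7.25:
  [0→1.5]: (0.00+37.79)/2 × 1.5 = 28.3425
  [1.5→3]: (37.79+34.76)/2 × 1.5 = 54.4125
  [3→5]: (34.76+24.01)/2 × 2 = 58.77
  [5→6]: (24.01+19.47)/2 × 1 = 21.74
  [6→6.25]: (19.47+18.46)/2 × 0.25 = 4.74125
  [6.25→7.25]: (18.46+14.89)/2 × 1 = 16.675
  Sum = 184.68125 mcg/mL·hr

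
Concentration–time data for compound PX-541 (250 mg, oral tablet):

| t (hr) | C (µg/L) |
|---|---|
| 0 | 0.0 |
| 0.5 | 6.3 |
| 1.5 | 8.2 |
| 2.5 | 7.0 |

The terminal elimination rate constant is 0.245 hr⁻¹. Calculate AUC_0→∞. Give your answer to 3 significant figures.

Trapezoidal AUC_0→2.5:
  [0→0.5]: (0.0+6.3)/2 × 0.5 = 1.575
  [0.5→1.5]: (6.3+8.2)/2 × 1 = 7.25
  [1.5→2.5]: (8.2+7.0)/2 × 1 = 7.6
  Sum = 16.425 µg/L·hr
Extrapolated tail: C_last / k_e = 7.0 / 0.245 = 28.571
AUC_0→∞ = 16.425 + 28.571 = 44.996 µg/L·hr

AUC = 45.0 µg/L·hr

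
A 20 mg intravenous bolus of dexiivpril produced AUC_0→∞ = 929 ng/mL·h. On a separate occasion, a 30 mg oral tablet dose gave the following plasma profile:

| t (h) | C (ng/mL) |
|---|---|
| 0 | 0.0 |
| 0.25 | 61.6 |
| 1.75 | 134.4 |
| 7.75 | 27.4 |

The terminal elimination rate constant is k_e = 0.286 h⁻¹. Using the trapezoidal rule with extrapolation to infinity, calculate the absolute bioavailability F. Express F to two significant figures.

Trapezoidal AUC_0→7.75 (oral tablet):
  [0→0.25]: (0.0+61.6)/2 × 0.25 = 7.7
  [0.25→1.75]: (61.6+134.4)/2 × 1.5 = 147.0
  [1.75→7.75]: (134.4+27.4)/2 × 6 = 485.4
  Sum = 640.1 ng/mL·h
Tail: C_last/k_e = 27.4/0.286 = 95.804
AUC_0→∞ (oral tablet) = 640.1 + 95.804 = 735.904 ng/mL·h
F = (AUC_ev/D_ev)/(AUC_iv/D_iv) = (735.904/30)/(929/20) = 24.5301/46.45 = 0.5281

F = 0.53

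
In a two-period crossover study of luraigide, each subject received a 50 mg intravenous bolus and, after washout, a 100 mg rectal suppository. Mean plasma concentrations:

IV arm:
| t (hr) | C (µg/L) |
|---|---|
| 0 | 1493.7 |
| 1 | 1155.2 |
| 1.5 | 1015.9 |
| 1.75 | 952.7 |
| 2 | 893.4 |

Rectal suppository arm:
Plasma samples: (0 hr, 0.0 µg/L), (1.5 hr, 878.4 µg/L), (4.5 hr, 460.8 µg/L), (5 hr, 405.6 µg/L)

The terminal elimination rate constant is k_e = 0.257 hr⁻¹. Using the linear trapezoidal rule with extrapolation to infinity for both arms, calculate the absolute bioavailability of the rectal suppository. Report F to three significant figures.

Trapezoidal AUC_0→2 (IV):
  [0→1]: (1493.7+1155.2)/2 × 1 = 1324.45
  [1→1.5]: (1155.2+1015.9)/2 × 0.5 = 542.775
  [1.5→1.75]: (1015.9+952.7)/2 × 0.25 = 246.075
  [1.75→2]: (952.7+893.4)/2 × 0.25 = 230.7625
  Sum = 2344.0625 µg/L·hr
IV tail: 893.4/0.257 = 3476.265; AUC_iv,0→∞ = 2344.0625 + 3476.265 = 5820.3275 µg/L·hr
Trapezoidal AUC_0→5 (rectal suppository):
  [0→1.5]: (0.0+878.4)/2 × 1.5 = 658.8
  [1.5→4.5]: (878.4+460.8)/2 × 3 = 2008.8
  [4.5→5]: (460.8+405.6)/2 × 0.5 = 216.6
  Sum = 2884.2 µg/L·hr
rectal suppository tail: 405.6/0.257 = 1578.210; AUC_ev,0→∞ = 2884.2 + 1578.210 = 4462.41 µg/L·hr
F = (AUC_ev/D_ev)/(AUC_iv/D_iv) = (4462.41/100)/(5820.3275/50) = 44.6241/116.40655 = 0.3833

F = 0.383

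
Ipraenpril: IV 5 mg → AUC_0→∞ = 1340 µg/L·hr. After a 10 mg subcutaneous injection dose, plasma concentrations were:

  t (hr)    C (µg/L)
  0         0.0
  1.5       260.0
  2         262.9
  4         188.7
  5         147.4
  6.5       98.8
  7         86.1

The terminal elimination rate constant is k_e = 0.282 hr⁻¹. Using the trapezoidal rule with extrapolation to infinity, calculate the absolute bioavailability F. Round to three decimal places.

F = 0.553

Trapezoidal AUC_0→7 (subcutaneous injection):
  [0→1.5]: (0.0+260.0)/2 × 1.5 = 195.0
  [1.5→2]: (260.0+262.9)/2 × 0.5 = 130.725
  [2→4]: (262.9+188.7)/2 × 2 = 451.6
  [4→5]: (188.7+147.4)/2 × 1 = 168.05
  [5→6.5]: (147.4+98.8)/2 × 1.5 = 184.65
  [6.5→7]: (98.8+86.1)/2 × 0.5 = 46.225
  Sum = 1176.25 µg/L·hr
Tail: C_last/k_e = 86.1/0.282 = 305.319
AUC_0→∞ (subcutaneous injection) = 1176.25 + 305.319 = 1481.569 µg/L·hr
F = (AUC_ev/D_ev)/(AUC_iv/D_iv) = (1481.569/10)/(1340/5) = 148.1569/268 = 0.5528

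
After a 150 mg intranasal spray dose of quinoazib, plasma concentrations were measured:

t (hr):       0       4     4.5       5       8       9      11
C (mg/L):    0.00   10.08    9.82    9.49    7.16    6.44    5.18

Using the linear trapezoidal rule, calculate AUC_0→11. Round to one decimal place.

Trapezoidal AUC_0→11:
  [0→4]: (0.00+10.08)/2 × 4 = 20.16
  [4→4.5]: (10.08+9.82)/2 × 0.5 = 4.975
  [4.5→5]: (9.82+9.49)/2 × 0.5 = 4.8275
  [5→8]: (9.49+7.16)/2 × 3 = 24.975
  [8→9]: (7.16+6.44)/2 × 1 = 6.8
  [9→11]: (6.44+5.18)/2 × 2 = 11.62
  Sum = 73.3575 mg/L·hr

AUC = 73.4 mg/L·hr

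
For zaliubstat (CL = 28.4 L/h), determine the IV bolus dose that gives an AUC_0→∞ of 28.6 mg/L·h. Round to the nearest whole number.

Dose_iv = CL × AUC_0→∞
     = 28.4 × 28.6 = 812.24 mg

Dose = 812 mg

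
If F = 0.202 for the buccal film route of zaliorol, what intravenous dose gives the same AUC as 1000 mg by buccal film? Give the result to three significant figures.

D_iv = 202 mg

Systemic exposure from an extravascular dose = F × D_ev, so the equivalent IV dose is F × D_ev.
D_iv = F × D_ev = 0.202 × 1000 = 202 mg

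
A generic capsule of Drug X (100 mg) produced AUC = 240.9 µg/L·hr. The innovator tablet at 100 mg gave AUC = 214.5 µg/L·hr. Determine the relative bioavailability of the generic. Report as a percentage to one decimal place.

F_rel = (AUC_test/D_test) / (AUC_ref/D_ref)
      = (240.9/100) / (214.5/100)
      = 2.409 / 2.145 = 1.1231 = 112.31%

F_rel = 112.3%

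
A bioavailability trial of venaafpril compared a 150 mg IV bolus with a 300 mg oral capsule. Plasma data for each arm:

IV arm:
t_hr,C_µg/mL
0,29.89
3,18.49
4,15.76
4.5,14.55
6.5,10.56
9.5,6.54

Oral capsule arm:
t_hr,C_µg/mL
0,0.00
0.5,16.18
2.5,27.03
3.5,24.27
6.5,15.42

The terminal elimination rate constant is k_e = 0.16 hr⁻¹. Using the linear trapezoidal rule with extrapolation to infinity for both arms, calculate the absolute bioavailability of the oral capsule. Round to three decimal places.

Trapezoidal AUC_0→9.5 (IV):
  [0→3]: (29.89+18.49)/2 × 3 = 72.57
  [3→4]: (18.49+15.76)/2 × 1 = 17.125
  [4→4.5]: (15.76+14.55)/2 × 0.5 = 7.5775
  [4.5→6.5]: (14.55+10.56)/2 × 2 = 25.11
  [6.5→9.5]: (10.56+6.54)/2 × 3 = 25.65
  Sum = 148.0325 µg/mL·hr
IV tail: 6.54/0.16 = 40.875; AUC_iv,0→∞ = 148.0325 + 40.875 = 188.9075 µg/mL·hr
Trapezoidal AUC_0→6.5 (oral capsule):
  [0→0.5]: (0.00+16.18)/2 × 0.5 = 4.045
  [0.5→2.5]: (16.18+27.03)/2 × 2 = 43.21
  [2.5→3.5]: (27.03+24.27)/2 × 1 = 25.65
  [3.5→6.5]: (24.27+15.42)/2 × 3 = 59.535
  Sum = 132.44 µg/mL·hr
oral capsule tail: 15.42/0.16 = 96.375; AUC_ev,0→∞ = 132.44 + 96.375 = 228.815 µg/mL·hr
F = (AUC_ev/D_ev)/(AUC_iv/D_iv) = (228.815/300)/(188.9075/150) = 0.762717/1.25938 = 0.6056

F = 0.606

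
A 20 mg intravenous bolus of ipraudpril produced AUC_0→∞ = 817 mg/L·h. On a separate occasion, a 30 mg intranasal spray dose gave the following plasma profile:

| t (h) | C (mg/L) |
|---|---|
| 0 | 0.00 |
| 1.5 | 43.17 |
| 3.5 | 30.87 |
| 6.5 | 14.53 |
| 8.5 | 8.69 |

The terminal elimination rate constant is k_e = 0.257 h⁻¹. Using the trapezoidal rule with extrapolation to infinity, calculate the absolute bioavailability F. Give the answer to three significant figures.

Trapezoidal AUC_0→8.5 (intranasal spray):
  [0→1.5]: (0.00+43.17)/2 × 1.5 = 32.3775
  [1.5→3.5]: (43.17+30.87)/2 × 2 = 74.04
  [3.5→6.5]: (30.87+14.53)/2 × 3 = 68.1
  [6.5→8.5]: (14.53+8.69)/2 × 2 = 23.22
  Sum = 197.7375 mg/L·h
Tail: C_last/k_e = 8.69/0.257 = 33.813
AUC_0→∞ (intranasal spray) = 197.7375 + 33.813 = 231.5505 mg/L·h
F = (AUC_ev/D_ev)/(AUC_iv/D_iv) = (231.5505/30)/(817/20) = 7.71835/40.85 = 0.1889

F = 0.189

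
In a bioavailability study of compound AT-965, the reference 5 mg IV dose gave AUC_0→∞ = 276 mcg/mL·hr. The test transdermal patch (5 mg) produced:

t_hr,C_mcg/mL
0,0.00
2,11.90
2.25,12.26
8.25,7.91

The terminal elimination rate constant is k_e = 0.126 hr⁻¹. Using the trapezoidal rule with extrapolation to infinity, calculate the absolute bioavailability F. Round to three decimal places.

Trapezoidal AUC_0→8.25 (transdermal patch):
  [0→2]: (0.00+11.90)/2 × 2 = 11.9
  [2→2.25]: (11.90+12.26)/2 × 0.25 = 3.02
  [2.25→8.25]: (12.26+7.91)/2 × 6 = 60.51
  Sum = 75.43 mcg/mL·hr
Tail: C_last/k_e = 7.91/0.126 = 62.778
AUC_0→∞ (transdermal patch) = 75.43 + 62.778 = 138.208 mcg/mL·hr
F = (AUC_ev/D_ev)/(AUC_iv/D_iv) = (138.208/5)/(276/5) = 27.6416/55.2 = 0.5008

F = 0.501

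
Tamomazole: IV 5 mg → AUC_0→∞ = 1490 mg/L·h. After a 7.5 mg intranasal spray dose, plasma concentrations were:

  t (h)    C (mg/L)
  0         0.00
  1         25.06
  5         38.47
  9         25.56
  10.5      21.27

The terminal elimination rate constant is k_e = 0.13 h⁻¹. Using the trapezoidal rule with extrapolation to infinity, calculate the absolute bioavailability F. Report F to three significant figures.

Trapezoidal AUC_0→10.5 (intranasal spray):
  [0→1]: (0.00+25.06)/2 × 1 = 12.53
  [1→5]: (25.06+38.47)/2 × 4 = 127.06
  [5→9]: (38.47+25.56)/2 × 4 = 128.06
  [9→10.5]: (25.56+21.27)/2 × 1.5 = 35.1225
  Sum = 302.7725 mg/L·h
Tail: C_last/k_e = 21.27/0.13 = 163.615
AUC_0→∞ (intranasal spray) = 302.7725 + 163.615 = 466.3875 mg/L·h
F = (AUC_ev/D_ev)/(AUC_iv/D_iv) = (466.3875/7.5)/(1490/5) = 62.185/298 = 0.2087

F = 0.209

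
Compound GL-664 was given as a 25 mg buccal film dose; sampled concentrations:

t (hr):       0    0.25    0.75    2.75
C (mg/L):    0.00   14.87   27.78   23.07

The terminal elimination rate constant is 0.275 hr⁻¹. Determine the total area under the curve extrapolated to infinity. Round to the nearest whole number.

AUC = 147 mg/L·hr

Trapezoidal AUC_0→2.75:
  [0→0.25]: (0.00+14.87)/2 × 0.25 = 1.85875
  [0.25→0.75]: (14.87+27.78)/2 × 0.5 = 10.6625
  [0.75→2.75]: (27.78+23.07)/2 × 2 = 50.85
  Sum = 63.37125 mg/L·hr
Extrapolated tail: C_last / k_e = 23.07 / 0.275 = 83.891
AUC_0→∞ = 63.37125 + 83.891 = 147.26225 mg/L·hr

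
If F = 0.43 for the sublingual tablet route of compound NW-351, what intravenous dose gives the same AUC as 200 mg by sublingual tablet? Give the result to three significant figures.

D_iv = 86.0 mg

Systemic exposure from an extravascular dose = F × D_ev, so the equivalent IV dose is F × D_ev.
D_iv = F × D_ev = 0.43 × 200 = 86 mg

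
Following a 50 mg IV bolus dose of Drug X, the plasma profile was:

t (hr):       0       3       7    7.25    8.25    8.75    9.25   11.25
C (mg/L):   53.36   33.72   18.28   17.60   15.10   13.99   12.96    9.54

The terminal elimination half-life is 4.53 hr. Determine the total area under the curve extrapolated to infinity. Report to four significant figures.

AUC = 354.3 mg/L·hr

Trapezoidal AUC_0→11.25:
  [0→3]: (53.36+33.72)/2 × 3 = 130.62
  [3→7]: (33.72+18.28)/2 × 4 = 104.0
  [7→7.25]: (18.28+17.60)/2 × 0.25 = 4.485
  [7.25→8.25]: (17.60+15.10)/2 × 1 = 16.35
  [8.25→8.75]: (15.10+13.99)/2 × 0.5 = 7.2725
  [8.75→9.25]: (13.99+12.96)/2 × 0.5 = 6.7375
  [9.25→11.25]: (12.96+9.54)/2 × 2 = 22.5
  Sum = 291.965 mg/L·hr
k_e = ln2 / t½ = 0.693147 / 4.53 = 0.1530 hr^-1
Extrapolated tail: C_last / k_e = 9.54 / 0.153 = 62.353
AUC_0→∞ = 291.965 + 62.353 = 354.318 mg/L·hr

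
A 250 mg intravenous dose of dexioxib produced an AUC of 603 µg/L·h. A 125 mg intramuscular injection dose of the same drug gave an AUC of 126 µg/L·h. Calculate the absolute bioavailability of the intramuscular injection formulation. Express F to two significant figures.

F = 0.42

F = (AUC_ev / D_ev) / (AUC_iv / D_iv)
  = (126/125) / (603/250)
  = 1.008 / 2.412 = 0.4179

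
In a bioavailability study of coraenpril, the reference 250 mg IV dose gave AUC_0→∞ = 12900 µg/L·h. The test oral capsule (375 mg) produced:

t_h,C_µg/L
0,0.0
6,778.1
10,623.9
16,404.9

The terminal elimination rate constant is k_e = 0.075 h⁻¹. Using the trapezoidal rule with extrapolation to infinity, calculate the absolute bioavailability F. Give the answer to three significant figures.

F = 0.704

Trapezoidal AUC_0→16 (oral capsule):
  [0→6]: (0.0+778.1)/2 × 6 = 2334.3
  [6→10]: (778.1+623.9)/2 × 4 = 2804.0
  [10→16]: (623.9+404.9)/2 × 6 = 3086.4
  Sum = 8224.7 µg/L·h
Tail: C_last/k_e = 404.9/0.075 = 5398.667
AUC_0→∞ (oral capsule) = 8224.7 + 5398.667 = 13623.367 µg/L·h
F = (AUC_ev/D_ev)/(AUC_iv/D_iv) = (13623.367/375)/(12900/250) = 36.329/51.6 = 0.7041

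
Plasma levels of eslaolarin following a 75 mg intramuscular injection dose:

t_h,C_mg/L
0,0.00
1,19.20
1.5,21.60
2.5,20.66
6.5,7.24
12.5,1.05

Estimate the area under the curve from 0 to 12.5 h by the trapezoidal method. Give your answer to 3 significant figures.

Trapezoidal AUC_0→12.5:
  [0→1]: (0.00+19.20)/2 × 1 = 9.6
  [1→1.5]: (19.20+21.60)/2 × 0.5 = 10.2
  [1.5→2.5]: (21.60+20.66)/2 × 1 = 21.13
  [2.5→6.5]: (20.66+7.24)/2 × 4 = 55.8
  [6.5→12.5]: (7.24+1.05)/2 × 6 = 24.87
  Sum = 121.6 mg/L·h

AUC = 122 mg/L·h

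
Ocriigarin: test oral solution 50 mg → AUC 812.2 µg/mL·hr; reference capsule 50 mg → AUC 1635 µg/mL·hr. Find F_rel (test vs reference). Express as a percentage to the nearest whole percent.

F_rel = (AUC_test/D_test) / (AUC_ref/D_ref)
      = (812.2/50) / (1635/50)
      = 16.244 / 32.7 = 0.4968 = 49.68%

F_rel = 50%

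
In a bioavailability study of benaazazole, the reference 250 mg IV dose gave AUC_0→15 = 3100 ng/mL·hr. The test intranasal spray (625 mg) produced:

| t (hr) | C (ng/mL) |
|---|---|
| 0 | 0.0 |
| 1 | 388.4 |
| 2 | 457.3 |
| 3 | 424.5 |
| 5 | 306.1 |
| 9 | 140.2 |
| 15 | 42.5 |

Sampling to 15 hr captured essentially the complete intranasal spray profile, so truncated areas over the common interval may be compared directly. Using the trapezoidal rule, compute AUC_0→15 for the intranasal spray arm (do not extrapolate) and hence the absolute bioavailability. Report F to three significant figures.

F = 0.417

Trapezoidal AUC_0→15 (intranasal spray):
  [0→1]: (0.0+388.4)/2 × 1 = 194.2
  [1→2]: (388.4+457.3)/2 × 1 = 422.85
  [2→3]: (457.3+424.5)/2 × 1 = 440.9
  [3→5]: (424.5+306.1)/2 × 2 = 730.6
  [5→9]: (306.1+140.2)/2 × 4 = 892.6
  [9→15]: (140.2+42.5)/2 × 6 = 548.1
  Sum = 3229.25 ng/mL·hr
F = (AUC_ev/D_ev)/(AUC_iv/D_iv) = (3229.25/625)/(3100/250) = 5.1668/12.4 = 0.4167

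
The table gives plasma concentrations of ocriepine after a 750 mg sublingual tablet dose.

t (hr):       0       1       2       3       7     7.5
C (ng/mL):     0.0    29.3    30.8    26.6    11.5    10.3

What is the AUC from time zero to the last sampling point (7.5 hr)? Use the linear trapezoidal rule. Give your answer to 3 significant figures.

Trapezoidal AUC_0→7.5:
  [0→1]: (0.0+29.3)/2 × 1 = 14.65
  [1→2]: (29.3+30.8)/2 × 1 = 30.05
  [2→3]: (30.8+26.6)/2 × 1 = 28.7
  [3→7]: (26.6+11.5)/2 × 4 = 76.2
  [7→7.5]: (11.5+10.3)/2 × 0.5 = 5.45
  Sum = 155.05 ng/mL·hr

AUC = 155 ng/mL·hr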